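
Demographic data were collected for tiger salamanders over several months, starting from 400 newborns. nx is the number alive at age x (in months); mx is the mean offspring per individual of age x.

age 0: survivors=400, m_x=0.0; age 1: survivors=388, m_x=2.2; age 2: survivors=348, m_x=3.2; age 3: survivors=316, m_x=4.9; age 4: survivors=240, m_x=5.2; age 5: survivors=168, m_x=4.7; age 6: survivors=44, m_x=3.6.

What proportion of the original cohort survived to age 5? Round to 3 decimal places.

l_5 = n_5/n_0 = 168/400 = 0.42 → 0.420

0.420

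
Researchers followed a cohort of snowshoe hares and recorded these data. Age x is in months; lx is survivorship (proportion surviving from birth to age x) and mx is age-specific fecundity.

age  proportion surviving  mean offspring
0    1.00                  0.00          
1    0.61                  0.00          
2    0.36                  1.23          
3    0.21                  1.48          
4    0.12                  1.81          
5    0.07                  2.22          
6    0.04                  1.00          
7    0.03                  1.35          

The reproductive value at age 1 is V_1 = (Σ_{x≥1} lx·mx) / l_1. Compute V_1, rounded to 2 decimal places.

lx·mx for x ≥ 1: 0, 0.4428, 0.3108, 0.2172, 0.1554, 0.04, 0.0405 → sum = 1.2067
V_1 = 1.2067 / l_1 = 1.2067 / 0.61 = 1.978197… → 1.98

1.98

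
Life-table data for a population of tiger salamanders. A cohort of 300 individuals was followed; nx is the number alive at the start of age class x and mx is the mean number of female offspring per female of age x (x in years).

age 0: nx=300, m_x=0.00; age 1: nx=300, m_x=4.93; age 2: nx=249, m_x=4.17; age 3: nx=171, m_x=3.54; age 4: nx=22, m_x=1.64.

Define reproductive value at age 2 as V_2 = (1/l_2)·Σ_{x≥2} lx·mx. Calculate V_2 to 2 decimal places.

6.75

lx = nx/n0 = nx/300: 1, 1, 0.83, 0.57, 0.07333…
lx·mx for x ≥ 2: 3.4611, 2.0178, 0.120267… → sum = 5.599167…
V_2 = 5.599167… / l_2 = 5.599167… / 0.83 = 6.745984… → 6.75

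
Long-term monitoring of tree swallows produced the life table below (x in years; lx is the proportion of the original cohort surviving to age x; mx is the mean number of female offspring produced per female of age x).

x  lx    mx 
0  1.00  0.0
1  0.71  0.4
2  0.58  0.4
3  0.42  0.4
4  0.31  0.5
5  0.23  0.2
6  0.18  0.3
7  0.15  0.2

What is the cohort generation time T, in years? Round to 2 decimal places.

2.72

lx·mx: 0, 0.284, 0.232, 0.168, 0.155, 0.046, 0.054, 0.03 → R0 = 0.969
x·lx·mx: 0, 0.284, 0.464, 0.504, 0.62, 0.23, 0.324, 0.21 → Σ = 2.636
T = 2.636 / 0.969 = 2.72033… → 2.72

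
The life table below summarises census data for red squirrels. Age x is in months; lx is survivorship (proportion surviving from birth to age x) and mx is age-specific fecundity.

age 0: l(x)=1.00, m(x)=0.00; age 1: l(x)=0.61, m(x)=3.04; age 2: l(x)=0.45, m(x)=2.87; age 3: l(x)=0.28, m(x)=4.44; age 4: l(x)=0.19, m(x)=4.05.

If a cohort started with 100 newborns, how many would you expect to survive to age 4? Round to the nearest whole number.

Expected survivors = N0 · l_4 = 100 × 0.19 = 19 → 19

19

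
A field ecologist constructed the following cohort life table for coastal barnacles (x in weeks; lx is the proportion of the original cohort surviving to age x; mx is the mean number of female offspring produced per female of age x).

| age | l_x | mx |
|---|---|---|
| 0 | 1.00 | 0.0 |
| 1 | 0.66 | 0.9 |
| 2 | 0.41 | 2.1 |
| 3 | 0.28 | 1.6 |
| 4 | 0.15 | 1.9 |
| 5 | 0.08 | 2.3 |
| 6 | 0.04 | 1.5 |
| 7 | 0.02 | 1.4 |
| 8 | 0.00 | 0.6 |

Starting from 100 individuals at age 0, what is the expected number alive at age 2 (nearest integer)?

41

Expected survivors = N0 · l_2 = 100 × 0.41 = 41 → 41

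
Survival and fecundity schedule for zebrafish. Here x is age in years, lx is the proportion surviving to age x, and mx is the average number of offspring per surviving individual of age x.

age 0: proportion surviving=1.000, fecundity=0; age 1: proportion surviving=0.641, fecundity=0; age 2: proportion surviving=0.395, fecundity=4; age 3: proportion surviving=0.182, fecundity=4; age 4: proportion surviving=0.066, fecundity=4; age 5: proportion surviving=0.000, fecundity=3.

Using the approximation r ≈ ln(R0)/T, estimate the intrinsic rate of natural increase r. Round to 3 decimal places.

0.380

R0 = Σ lx·mx = 0 + 0 + 1.58 + 0.728 + 0.264 + 0 = 2.572
Σ x·lx·mx = 6.4; T = 6.4/2.572 = 2.48834…
r ≈ ln(R0)/T = ln(2.572)/2.48834… = 0.37964… → 0.380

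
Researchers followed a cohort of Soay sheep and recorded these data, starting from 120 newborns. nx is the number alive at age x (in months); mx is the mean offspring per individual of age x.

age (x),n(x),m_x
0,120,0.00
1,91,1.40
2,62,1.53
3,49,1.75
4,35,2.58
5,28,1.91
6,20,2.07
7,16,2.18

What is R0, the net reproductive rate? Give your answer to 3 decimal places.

lx = nx/n0 = nx/120: 1, 0.75833…, 0.51667…, 0.40833…, 0.29167…, 0.23333…, 0.16667…, 0.13333…
lx·mx by age: 0, 1.061667…, 0.7905…, 0.714583…, 0.7525…, 0.445667…, 0.345…, 0.290667…
R0 = Σ lx·mx = 4.400583… → 4.401

4.401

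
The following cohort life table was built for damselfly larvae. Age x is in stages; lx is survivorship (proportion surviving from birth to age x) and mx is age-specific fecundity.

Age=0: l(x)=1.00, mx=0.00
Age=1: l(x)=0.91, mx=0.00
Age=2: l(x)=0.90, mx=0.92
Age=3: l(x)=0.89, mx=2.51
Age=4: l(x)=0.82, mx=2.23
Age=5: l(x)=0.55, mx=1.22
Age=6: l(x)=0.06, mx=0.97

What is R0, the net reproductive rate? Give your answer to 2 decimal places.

lx·mx by age: 0, 0, 0.828, 2.2339, 1.8286, 0.671, 0.0582
R0 = Σ lx·mx = 5.6197 → 5.62

5.62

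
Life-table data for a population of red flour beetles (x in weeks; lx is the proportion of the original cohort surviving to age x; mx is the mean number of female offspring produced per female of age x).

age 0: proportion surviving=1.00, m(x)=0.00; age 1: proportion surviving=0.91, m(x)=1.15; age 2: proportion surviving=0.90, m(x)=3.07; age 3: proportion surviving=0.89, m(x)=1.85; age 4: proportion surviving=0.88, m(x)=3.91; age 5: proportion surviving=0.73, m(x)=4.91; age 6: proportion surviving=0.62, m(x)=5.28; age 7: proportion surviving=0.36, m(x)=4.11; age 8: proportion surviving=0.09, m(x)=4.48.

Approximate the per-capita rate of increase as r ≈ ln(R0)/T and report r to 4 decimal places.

0.6624

R0 = Σ lx·mx = 0 + 1.0465 + 2.763 + 1.6465 + 3.4408 + 3.5843 + 3.2736 + 1.4796 + 0.4032 = 17.6375
Σ x·lx·mx = 76.4211; T = 76.4211/17.6375 = 4.33288…
r ≈ ln(R0)/T = ln(17.6375)/4.33288… = 0.662384… → 0.6624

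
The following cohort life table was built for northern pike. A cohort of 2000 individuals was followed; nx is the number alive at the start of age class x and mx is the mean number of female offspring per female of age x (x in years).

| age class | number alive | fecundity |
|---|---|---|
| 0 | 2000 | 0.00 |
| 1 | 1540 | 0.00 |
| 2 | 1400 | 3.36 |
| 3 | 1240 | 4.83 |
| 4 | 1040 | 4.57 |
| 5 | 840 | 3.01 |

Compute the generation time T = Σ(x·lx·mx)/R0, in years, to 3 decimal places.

lx = nx/n0 = nx/2000: 1, 0.77, 0.7, 0.62, 0.52, 0.42
lx·mx: 0, 0, 2.352, 2.9946, 2.3764, 1.2642 → R0 = 8.9872
x·lx·mx: 0, 0, 4.704, 8.9838, 9.5056, 6.321 → Σ = 29.5144
T = 29.5144 / 8.9872 = 3.284048… → 3.284

3.284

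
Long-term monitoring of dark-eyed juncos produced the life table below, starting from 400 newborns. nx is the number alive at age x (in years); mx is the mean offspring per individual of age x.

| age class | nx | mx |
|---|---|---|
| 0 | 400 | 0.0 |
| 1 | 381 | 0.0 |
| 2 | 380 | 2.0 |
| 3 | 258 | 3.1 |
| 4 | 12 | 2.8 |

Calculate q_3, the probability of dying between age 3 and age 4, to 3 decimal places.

lx = nx/n0 = nx/400: 1, 0.9525, 0.95, 0.645, 0.03
q_3 = (l_3 − l_4) / l_3 = (0.645 − 0.03) / 0.645
     = 0.615 / 0.645 = 0.953488… → 0.953

0.953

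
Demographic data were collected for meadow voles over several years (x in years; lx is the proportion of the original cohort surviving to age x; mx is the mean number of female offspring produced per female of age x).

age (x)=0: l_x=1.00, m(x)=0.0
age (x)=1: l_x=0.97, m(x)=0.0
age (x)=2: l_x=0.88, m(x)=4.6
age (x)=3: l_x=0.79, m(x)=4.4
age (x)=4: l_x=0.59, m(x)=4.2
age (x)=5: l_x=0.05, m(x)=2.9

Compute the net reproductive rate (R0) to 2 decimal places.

lx·mx by age: 0, 0, 4.048, 3.476, 2.478, 0.145
R0 = Σ lx·mx = 10.147 → 10.15

10.15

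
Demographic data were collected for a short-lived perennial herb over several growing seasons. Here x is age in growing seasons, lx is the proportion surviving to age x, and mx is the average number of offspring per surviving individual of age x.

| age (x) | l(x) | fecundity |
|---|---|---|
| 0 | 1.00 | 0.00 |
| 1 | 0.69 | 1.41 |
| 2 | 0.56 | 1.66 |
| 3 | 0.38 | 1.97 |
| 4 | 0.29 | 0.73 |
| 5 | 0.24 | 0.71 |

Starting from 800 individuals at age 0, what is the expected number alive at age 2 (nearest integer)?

Expected survivors = N0 · l_2 = 800 × 0.56 = 448 → 448

448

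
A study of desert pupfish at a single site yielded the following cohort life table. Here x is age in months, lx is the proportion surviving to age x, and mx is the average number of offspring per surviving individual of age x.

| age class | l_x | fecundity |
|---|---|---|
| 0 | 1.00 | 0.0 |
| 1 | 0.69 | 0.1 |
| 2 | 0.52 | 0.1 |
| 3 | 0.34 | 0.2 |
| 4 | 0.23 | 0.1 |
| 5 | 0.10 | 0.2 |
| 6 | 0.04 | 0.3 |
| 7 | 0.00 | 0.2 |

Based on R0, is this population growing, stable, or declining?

R0 = Σ lx·mx = 0 + 0.069 + 0.052 + 0.068 + 0.023 + 0.02 + 0.012 + 0 = 0.244
R0 < 1, so the population is declining.

declining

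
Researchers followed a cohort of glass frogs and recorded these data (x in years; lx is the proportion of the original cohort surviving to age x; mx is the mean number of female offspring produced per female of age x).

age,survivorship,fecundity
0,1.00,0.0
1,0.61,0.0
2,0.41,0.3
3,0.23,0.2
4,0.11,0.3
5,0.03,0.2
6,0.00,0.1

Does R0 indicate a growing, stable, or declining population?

declining

R0 = Σ lx·mx = 0 + 0 + 0.123 + 0.046 + 0.033 + 0.006 + 0 = 0.208
R0 < 1, so the population is declining.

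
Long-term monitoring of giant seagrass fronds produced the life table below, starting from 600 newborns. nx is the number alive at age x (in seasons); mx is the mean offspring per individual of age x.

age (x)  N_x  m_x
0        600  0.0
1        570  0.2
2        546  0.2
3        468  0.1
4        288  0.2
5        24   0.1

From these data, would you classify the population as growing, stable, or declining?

declining

lx = nx/n0 = nx/600: 1, 0.95, 0.91, 0.78, 0.48, 0.04
R0 = Σ lx·mx = 0 + 0.19 + 0.182 + 0.078 + 0.096 + 0.004 = 0.55
R0 < 1, so the population is declining.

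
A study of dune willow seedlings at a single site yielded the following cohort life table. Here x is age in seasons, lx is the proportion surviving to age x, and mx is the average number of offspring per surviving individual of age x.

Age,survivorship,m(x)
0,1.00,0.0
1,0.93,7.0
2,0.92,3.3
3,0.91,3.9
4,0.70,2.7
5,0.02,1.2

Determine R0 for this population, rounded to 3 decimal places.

lx·mx by age: 0, 6.51, 3.036, 3.549, 1.89, 0.024
R0 = Σ lx·mx = 15.009 → 15.009

15.009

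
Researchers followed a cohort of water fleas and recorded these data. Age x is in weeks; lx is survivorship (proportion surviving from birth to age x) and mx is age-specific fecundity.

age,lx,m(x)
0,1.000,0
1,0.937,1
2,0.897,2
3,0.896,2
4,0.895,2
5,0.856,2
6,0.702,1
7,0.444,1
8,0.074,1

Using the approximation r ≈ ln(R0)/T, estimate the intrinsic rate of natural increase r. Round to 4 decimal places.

0.6132

R0 = Σ lx·mx = 0 + 0.937 + 1.794 + 1.792 + 1.79 + 1.712 + 0.702 + 0.444 + 0.074 = 9.245
Σ x·lx·mx = 33.533; T = 33.533/9.245 = 3.62715…
r ≈ ln(R0)/T = ln(9.245)/3.62715… = 0.613176… → 0.6132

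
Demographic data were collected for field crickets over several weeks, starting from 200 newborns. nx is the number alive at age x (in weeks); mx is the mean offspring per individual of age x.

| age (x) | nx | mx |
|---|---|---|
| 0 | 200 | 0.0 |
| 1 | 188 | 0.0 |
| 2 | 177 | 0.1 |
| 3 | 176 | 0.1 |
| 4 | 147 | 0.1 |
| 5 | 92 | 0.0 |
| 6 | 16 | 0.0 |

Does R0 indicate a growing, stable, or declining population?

declining

lx = nx/n0 = nx/200: 1, 0.94, 0.885, 0.88, 0.735, 0.46, 0.08
R0 = Σ lx·mx = 0 + 0 + 0.0885 + 0.088 + 0.0735 + 0 + 0 = 0.25
R0 < 1, so the population is declining.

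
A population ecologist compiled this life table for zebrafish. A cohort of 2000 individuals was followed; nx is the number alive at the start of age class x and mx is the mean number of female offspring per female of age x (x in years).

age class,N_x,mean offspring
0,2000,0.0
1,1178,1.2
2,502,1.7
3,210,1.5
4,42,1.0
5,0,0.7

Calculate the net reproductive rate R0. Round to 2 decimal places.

lx = nx/n0 = nx/2000: 1, 0.589, 0.251, 0.105, 0.021, 0
lx·mx by age: 0, 0.7068, 0.4267, 0.1575, 0.021, 0
R0 = Σ lx·mx = 1.312 → 1.31

1.31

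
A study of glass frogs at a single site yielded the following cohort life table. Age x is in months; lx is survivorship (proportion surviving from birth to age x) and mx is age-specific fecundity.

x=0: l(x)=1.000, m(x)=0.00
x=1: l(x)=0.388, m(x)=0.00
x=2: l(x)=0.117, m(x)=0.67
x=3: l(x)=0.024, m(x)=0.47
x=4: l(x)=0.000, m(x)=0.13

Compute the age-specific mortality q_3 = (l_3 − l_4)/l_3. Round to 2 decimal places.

q_3 = (l_3 − l_4) / l_3 = (0.024 − 0) / 0.024
     = 0.024 / 0.024 = 1 → 1.00

1.00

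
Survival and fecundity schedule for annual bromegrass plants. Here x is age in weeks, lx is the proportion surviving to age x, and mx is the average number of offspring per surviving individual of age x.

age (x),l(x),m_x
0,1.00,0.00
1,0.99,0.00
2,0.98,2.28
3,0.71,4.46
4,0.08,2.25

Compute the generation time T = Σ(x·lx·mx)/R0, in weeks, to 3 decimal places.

2.632

lx·mx: 0, 0, 2.2344, 3.1666, 0.18 → R0 = 5.581
x·lx·mx: 0, 0, 4.4688, 9.4998, 0.72 → Σ = 14.6886
T = 14.6886 / 5.581 = 2.631894… → 2.632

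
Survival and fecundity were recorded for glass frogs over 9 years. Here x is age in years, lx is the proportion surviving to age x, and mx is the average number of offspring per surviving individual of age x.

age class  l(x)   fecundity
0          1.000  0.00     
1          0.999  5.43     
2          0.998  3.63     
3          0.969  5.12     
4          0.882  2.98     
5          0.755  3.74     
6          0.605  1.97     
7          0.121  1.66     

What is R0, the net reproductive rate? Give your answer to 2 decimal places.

lx·mx by age: 0, 5.42457, 3.62274, 4.96128, 2.62836, 2.8237, 1.19185, 0.20086
R0 = Σ lx·mx = 20.85336 → 20.85

20.85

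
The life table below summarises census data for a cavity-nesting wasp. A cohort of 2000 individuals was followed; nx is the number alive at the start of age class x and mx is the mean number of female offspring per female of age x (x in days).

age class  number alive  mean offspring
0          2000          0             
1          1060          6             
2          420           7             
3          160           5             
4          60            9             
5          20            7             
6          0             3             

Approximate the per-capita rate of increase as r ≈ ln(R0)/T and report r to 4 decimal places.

lx = nx/n0 = nx/2000: 1, 0.53, 0.21, 0.08, 0.03, 0.01, 0
R0 = Σ lx·mx = 0 + 3.18 + 1.47 + 0.4 + 0.27 + 0.07 + 0 = 5.39
Σ x·lx·mx = 8.75; T = 8.75/5.39 = 1.62338…
r ≈ ln(R0)/T = ln(5.39)/1.62338… = 1.03768… → 1.0377

1.0377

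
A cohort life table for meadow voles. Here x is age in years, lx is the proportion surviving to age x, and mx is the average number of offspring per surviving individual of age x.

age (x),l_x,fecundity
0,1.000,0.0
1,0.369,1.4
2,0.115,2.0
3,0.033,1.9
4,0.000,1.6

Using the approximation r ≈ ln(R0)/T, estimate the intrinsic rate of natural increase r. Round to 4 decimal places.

R0 = Σ lx·mx = 0 + 0.5166 + 0.23 + 0.0627 + 0 = 0.8093
Σ x·lx·mx = 1.1647; T = 1.1647/0.8093 = 1.43914…
r ≈ ln(R0)/T = ln(0.8093)/1.43914… = -0.147022… → -0.1470

-0.1470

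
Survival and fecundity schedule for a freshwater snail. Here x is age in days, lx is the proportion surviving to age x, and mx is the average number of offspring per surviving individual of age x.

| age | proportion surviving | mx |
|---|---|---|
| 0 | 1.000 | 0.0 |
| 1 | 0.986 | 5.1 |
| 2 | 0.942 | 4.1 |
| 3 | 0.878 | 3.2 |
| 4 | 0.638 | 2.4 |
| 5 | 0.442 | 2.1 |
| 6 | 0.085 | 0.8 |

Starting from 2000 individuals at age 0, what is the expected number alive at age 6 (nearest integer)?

Expected survivors = N0 · l_6 = 2000 × 0.085 = 170 → 170

170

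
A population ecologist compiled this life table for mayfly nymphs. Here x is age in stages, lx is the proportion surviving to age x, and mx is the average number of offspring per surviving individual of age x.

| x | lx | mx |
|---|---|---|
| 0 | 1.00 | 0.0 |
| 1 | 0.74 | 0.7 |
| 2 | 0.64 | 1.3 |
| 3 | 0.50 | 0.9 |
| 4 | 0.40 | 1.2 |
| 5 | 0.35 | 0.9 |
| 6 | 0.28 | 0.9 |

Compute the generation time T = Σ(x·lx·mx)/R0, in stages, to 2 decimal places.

lx·mx: 0, 0.518, 0.832, 0.45, 0.48, 0.315, 0.252 → R0 = 2.847
x·lx·mx: 0, 0.518, 1.664, 1.35, 1.92, 1.575, 1.512 → Σ = 8.539
T = 8.539 / 2.847 = 2.999298… → 3.00

3.00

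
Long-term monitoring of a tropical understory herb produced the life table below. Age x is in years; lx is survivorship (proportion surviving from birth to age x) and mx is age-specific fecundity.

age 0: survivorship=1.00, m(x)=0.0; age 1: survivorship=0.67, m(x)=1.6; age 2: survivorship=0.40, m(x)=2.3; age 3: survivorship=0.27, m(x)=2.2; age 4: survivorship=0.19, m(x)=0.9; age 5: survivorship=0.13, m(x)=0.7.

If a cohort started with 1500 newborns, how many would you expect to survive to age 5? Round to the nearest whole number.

195

Expected survivors = N0 · l_5 = 1500 × 0.13 = 195 → 195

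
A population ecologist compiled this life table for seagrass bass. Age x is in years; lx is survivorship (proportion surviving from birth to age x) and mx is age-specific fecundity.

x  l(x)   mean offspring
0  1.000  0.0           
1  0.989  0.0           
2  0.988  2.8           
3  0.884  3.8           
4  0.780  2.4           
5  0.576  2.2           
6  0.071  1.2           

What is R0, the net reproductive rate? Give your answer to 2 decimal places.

9.35

lx·mx by age: 0, 0, 2.7664, 3.3592, 1.872, 1.2672, 0.0852
R0 = Σ lx·mx = 9.35 → 9.35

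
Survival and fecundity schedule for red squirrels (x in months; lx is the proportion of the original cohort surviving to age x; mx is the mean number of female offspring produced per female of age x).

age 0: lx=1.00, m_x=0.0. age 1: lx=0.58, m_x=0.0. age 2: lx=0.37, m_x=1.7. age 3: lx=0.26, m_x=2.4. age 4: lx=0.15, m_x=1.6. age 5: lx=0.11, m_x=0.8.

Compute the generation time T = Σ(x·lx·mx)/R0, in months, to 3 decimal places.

lx·mx: 0, 0, 0.629, 0.624, 0.24, 0.088 → R0 = 1.581
x·lx·mx: 0, 0, 1.258, 1.872, 0.96, 0.44 → Σ = 4.53
T = 4.53 / 1.581 = 2.865275… → 2.865

2.865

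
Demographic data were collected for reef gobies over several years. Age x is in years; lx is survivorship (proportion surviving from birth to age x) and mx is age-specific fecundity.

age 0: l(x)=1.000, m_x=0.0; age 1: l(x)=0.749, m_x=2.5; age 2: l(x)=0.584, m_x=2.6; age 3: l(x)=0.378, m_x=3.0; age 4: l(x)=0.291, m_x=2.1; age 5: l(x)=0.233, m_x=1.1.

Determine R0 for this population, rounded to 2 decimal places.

lx·mx by age: 0, 1.8725, 1.5184, 1.134, 0.6111, 0.2563
R0 = Σ lx·mx = 5.3923 → 5.39

5.39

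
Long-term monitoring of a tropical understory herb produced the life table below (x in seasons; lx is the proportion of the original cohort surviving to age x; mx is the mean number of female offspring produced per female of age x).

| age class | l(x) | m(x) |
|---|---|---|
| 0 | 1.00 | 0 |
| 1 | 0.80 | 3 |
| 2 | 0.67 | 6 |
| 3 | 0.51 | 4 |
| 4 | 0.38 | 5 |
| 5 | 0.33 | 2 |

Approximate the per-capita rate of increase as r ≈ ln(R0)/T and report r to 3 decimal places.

R0 = Σ lx·mx = 0 + 2.4 + 4.02 + 2.04 + 1.9 + 0.66 = 11.02
Σ x·lx·mx = 27.46; T = 27.46/11.02 = 2.49183…
r ≈ ln(R0)/T = ln(11.02)/2.49183… = 0.96303… → 0.963

0.963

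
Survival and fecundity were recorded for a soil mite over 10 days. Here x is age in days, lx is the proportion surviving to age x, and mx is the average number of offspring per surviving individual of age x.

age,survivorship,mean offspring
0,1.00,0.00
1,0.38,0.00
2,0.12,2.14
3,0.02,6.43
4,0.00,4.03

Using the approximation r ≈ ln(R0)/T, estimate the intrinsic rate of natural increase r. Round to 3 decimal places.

-0.409

R0 = Σ lx·mx = 0 + 0 + 0.2568 + 0.1286 + 0 = 0.3854
Σ x·lx·mx = 0.8994; T = 0.8994/0.3854 = 2.33368…
r ≈ ln(R0)/T = ln(0.3854)/2.33368… = -0.40857… → -0.409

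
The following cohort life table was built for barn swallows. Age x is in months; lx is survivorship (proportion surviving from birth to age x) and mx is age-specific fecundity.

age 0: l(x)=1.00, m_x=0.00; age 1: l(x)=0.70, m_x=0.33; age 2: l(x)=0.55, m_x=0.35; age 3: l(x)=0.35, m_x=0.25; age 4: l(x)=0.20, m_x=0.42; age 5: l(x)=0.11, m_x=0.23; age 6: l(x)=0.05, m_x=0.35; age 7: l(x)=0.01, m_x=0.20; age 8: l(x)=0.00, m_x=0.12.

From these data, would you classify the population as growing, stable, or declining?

declining

R0 = Σ lx·mx = 0 + 0.231 + 0.1925 + 0.0875 + 0.084 + 0.0253 + 0.0175 + 0.002 + 0 = 0.6398
R0 < 1, so the population is declining.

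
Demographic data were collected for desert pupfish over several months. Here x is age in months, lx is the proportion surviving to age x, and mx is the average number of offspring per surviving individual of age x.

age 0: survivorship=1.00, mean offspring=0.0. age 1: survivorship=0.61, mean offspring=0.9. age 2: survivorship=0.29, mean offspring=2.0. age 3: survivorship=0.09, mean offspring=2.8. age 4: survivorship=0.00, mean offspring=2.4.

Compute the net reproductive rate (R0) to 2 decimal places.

lx·mx by age: 0, 0.549, 0.58, 0.252, 0
R0 = Σ lx·mx = 1.381 → 1.38

1.38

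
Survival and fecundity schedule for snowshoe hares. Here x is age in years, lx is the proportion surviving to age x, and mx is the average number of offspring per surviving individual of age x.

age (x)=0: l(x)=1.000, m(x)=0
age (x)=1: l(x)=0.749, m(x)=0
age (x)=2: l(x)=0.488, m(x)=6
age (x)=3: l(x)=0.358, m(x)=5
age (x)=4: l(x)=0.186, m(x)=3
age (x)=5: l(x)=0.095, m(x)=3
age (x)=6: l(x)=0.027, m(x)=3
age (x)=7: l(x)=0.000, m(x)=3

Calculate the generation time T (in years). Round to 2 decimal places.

lx·mx: 0, 0, 2.928, 1.79, 0.558, 0.285, 0.081, 0 → R0 = 5.642
x·lx·mx: 0, 0, 5.856, 5.37, 2.232, 1.425, 0.486, 0 → Σ = 15.369
T = 15.369 / 5.642 = 2.724034… → 2.72

2.72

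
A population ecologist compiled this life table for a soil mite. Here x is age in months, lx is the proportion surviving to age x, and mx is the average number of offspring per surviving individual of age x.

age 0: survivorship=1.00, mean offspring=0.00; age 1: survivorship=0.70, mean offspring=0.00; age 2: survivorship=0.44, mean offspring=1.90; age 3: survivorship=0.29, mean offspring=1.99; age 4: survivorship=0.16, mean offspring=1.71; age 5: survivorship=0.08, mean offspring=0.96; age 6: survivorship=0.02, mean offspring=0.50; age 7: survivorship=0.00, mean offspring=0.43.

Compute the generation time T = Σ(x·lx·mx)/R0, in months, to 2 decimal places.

lx·mx: 0, 0, 0.836, 0.5771, 0.2736, 0.0768, 0.01, 0 → R0 = 1.7735
x·lx·mx: 0, 0, 1.672, 1.7313, 1.0944, 0.384, 0.06, 0 → Σ = 4.9417
T = 4.9417 / 1.7735 = 2.786411… → 2.79

2.79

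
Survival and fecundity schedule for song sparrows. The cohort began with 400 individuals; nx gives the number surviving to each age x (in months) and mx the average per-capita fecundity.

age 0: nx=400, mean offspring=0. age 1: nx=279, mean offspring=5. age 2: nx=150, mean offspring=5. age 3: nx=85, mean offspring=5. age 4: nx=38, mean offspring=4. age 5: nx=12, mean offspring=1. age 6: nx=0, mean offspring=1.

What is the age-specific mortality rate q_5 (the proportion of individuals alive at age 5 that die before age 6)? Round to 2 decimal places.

1.00

lx = nx/n0 = nx/400: 1, 0.6975, 0.375, 0.2125, 0.095, 0.03, 0
q_5 = (l_5 − l_6) / l_5 = (0.03 − 0) / 0.03
     = 0.03 / 0.03 = 1 → 1.00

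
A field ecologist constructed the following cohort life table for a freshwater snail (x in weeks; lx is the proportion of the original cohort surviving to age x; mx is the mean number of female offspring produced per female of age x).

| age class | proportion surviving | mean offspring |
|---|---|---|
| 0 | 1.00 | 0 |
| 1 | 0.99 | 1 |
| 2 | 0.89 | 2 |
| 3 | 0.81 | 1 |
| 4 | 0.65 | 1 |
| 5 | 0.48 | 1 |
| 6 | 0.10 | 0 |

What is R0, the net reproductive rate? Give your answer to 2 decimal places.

lx·mx by age: 0, 0.99, 1.78, 0.81, 0.65, 0.48, 0
R0 = Σ lx·mx = 4.71 → 4.71

4.71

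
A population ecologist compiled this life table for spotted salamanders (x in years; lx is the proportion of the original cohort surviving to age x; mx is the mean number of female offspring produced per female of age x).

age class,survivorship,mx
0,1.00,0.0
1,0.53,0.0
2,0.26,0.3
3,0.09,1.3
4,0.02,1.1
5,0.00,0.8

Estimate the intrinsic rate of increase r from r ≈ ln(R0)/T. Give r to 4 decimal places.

-0.5572

R0 = Σ lx·mx = 0 + 0 + 0.078 + 0.117 + 0.022 + 0 = 0.217
Σ x·lx·mx = 0.595; T = 0.595/0.217 = 2.74194…
r ≈ ln(R0)/T = ln(0.217)/2.74194… = -0.557219… → -0.5572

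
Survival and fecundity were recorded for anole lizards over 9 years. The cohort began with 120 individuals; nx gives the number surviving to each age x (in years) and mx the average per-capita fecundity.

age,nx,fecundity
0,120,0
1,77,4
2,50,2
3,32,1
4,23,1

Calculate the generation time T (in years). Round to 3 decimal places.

lx = nx/n0 = nx/120: 1, 0.64167…, 0.41667…, 0.26667…, 0.19167…
lx·mx: 0, 2.566667…, 0.833333…, 0.266667…, 0.191667… → R0 = 3.858333…
x·lx·mx: 0, 2.566667…, 1.666667…, 0.8…, 0.766667… → Σ = 5.8…
T = 5.8… / 3.858333… = 1.50324… → 1.503

1.503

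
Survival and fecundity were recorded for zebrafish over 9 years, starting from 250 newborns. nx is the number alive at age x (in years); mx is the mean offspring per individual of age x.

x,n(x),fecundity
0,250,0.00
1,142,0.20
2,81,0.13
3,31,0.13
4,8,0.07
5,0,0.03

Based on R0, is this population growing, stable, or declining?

lx = nx/n0 = nx/250: 1, 0.568, 0.324, 0.124, 0.032, 0
R0 = Σ lx·mx = 0 + 0.1136 + 0.04212 + 0.01612 + 0.00224 + 0 = 0.17408
R0 < 1, so the population is declining.

declining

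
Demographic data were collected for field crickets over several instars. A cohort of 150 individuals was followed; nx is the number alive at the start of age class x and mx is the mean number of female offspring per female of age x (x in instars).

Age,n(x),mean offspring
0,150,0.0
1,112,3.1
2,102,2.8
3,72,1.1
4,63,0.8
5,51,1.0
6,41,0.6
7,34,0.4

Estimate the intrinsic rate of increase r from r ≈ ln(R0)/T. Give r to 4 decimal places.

lx = nx/n0 = nx/150: 1, 0.74667…, 0.68, 0.48, 0.42, 0.34, 0.27333…, 0.22667…
R0 = Σ lx·mx = 0 + 2.31467… + 1.904 + 0.528 + 0.336 + 0.34 + 0.164… + 0.09067… = 5.677333…
Σ x·lx·mx = 12.369333…; T = 12.369333…/5.677333… = 2.17872…
r ≈ ln(R0)/T = ln(5.677333…)/2.17872… = 0.797018… → 0.7970

0.7970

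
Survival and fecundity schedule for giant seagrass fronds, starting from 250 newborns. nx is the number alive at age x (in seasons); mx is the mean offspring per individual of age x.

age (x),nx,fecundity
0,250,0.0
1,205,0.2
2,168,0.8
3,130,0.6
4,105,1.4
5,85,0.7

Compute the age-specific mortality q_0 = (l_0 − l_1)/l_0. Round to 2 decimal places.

0.18

lx = nx/n0 = nx/250: 1, 0.82, 0.672, 0.52, 0.42, 0.34
q_0 = (l_0 − l_1) / l_0 = (1 − 0.82) / 1
     = 0.18 / 1 = 0.18 → 0.18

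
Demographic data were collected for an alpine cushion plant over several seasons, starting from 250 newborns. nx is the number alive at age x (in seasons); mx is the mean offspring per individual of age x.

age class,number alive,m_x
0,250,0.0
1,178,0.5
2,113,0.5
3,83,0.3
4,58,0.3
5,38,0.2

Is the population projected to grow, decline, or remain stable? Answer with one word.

lx = nx/n0 = nx/250: 1, 0.712, 0.452, 0.332, 0.232, 0.152
R0 = Σ lx·mx = 0 + 0.356 + 0.226 + 0.0996 + 0.0696 + 0.0304 = 0.7816
R0 < 1, so the population is declining.

declining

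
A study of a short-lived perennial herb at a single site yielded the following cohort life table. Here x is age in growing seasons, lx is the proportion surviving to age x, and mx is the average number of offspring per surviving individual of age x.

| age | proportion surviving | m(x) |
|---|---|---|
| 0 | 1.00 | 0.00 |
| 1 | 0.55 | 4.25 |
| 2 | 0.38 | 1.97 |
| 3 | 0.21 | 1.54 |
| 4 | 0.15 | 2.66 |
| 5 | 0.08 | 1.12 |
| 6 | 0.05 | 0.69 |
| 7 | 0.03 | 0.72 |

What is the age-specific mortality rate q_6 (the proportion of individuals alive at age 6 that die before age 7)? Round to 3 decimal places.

q_6 = (l_6 − l_7) / l_6 = (0.05 − 0.03) / 0.05
     = 0.02 / 0.05 = 0.4 → 0.400

0.400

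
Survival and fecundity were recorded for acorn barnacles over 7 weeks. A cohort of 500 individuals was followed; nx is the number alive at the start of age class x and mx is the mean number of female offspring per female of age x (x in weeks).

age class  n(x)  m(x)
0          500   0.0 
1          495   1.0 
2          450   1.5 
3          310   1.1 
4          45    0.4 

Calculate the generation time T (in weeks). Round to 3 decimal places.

lx = nx/n0 = nx/500: 1, 0.99, 0.9, 0.62, 0.09
lx·mx: 0, 0.99, 1.35, 0.682, 0.036 → R0 = 3.058
x·lx·mx: 0, 0.99, 2.7, 2.046, 0.144 → Σ = 5.88
T = 5.88 / 3.058 = 1.922825… → 1.923

1.923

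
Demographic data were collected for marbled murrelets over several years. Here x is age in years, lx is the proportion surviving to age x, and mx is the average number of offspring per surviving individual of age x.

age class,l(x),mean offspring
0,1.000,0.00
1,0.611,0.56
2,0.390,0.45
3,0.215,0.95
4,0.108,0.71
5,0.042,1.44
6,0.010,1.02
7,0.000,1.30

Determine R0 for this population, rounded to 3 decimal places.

0.869

lx·mx by age: 0, 0.34216, 0.1755, 0.20425, 0.07668, 0.06048, 0.0102, 0
R0 = Σ lx·mx = 0.86927 → 0.869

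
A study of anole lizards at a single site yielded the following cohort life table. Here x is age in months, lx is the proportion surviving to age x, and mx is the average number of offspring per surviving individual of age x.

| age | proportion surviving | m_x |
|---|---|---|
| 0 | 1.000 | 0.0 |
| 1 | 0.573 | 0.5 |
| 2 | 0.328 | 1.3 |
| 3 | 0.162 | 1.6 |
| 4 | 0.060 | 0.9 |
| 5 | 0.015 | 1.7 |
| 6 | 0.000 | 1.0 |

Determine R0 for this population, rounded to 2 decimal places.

lx·mx by age: 0, 0.2865, 0.4264, 0.2592, 0.054, 0.0255, 0
R0 = Σ lx·mx = 1.0516 → 1.05

1.05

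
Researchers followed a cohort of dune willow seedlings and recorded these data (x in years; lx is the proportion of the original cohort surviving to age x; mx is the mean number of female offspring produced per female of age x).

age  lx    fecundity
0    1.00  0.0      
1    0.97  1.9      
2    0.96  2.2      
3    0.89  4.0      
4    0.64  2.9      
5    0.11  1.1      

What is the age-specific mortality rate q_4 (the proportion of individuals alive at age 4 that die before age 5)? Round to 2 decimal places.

0.83

q_4 = (l_4 − l_5) / l_4 = (0.64 − 0.11) / 0.64
     = 0.53 / 0.64 = 0.828125 → 0.83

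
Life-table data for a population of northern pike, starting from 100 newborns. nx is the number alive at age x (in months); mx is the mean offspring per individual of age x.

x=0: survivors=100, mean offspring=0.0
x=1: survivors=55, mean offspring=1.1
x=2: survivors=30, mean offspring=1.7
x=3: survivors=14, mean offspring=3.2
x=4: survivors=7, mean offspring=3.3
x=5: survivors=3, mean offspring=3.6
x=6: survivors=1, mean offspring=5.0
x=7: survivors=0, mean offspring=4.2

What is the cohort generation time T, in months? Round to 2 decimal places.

lx = nx/n0 = nx/100: 1, 0.55, 0.3, 0.14, 0.07, 0.03, 0.01, 0
lx·mx: 0, 0.605, 0.51, 0.448, 0.231, 0.108, 0.05, 0 → R0 = 1.952
x·lx·mx: 0, 0.605, 1.02, 1.344, 0.924, 0.54, 0.3, 0 → Σ = 4.733
T = 4.733 / 1.952 = 2.424693… → 2.42

2.42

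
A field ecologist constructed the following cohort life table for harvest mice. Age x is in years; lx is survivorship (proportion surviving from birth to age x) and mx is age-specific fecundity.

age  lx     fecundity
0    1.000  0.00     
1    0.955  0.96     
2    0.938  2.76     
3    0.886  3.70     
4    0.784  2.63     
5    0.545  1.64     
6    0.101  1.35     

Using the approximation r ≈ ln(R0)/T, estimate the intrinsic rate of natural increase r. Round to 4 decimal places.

0.7676

R0 = Σ lx·mx = 0 + 0.9168 + 2.58888 + 3.2782 + 2.06192 + 0.8938 + 0.13635 = 9.87595
Σ x·lx·mx = 29.46394; T = 29.46394/9.87595 = 2.9834…
r ≈ ln(R0)/T = ln(9.87595)/2.9834… = 0.767614… → 0.7676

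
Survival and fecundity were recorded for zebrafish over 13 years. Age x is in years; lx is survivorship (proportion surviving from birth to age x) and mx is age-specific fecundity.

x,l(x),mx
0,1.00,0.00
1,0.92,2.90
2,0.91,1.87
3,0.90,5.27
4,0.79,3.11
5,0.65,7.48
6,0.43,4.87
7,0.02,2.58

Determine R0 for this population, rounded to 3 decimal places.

lx·mx by age: 0, 2.668, 1.7017, 4.743, 2.4569, 4.862, 2.0941, 0.0516
R0 = Σ lx·mx = 18.5773 → 18.577

18.577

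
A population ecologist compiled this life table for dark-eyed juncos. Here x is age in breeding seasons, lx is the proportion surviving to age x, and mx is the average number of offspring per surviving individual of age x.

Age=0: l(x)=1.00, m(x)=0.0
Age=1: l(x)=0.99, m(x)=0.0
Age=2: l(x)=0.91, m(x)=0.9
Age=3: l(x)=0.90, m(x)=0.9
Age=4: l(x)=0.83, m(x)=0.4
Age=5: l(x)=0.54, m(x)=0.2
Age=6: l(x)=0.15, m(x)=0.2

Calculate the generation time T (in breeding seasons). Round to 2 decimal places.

lx·mx: 0, 0, 0.819, 0.81, 0.332, 0.108, 0.03 → R0 = 2.099
x·lx·mx: 0, 0, 1.638, 2.43, 1.328, 0.54, 0.18 → Σ = 6.116
T = 6.116 / 2.099 = 2.913768… → 2.91

2.91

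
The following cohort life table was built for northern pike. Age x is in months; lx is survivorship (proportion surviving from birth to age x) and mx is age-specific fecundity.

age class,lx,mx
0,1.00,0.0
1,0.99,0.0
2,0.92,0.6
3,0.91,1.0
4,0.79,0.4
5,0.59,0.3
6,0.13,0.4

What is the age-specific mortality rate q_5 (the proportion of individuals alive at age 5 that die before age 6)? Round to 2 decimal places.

q_5 = (l_5 − l_6) / l_5 = (0.59 − 0.13) / 0.59
     = 0.46 / 0.59 = 0.779661… → 0.78

0.78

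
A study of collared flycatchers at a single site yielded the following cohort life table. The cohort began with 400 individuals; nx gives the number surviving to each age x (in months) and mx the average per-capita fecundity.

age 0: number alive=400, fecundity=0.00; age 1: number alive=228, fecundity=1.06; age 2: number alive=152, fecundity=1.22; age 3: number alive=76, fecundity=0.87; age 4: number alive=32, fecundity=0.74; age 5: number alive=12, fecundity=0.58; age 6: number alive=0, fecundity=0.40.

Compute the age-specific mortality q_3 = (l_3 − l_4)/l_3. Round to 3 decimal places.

0.579

lx = nx/n0 = nx/400: 1, 0.57, 0.38, 0.19, 0.08, 0.03, 0
q_3 = (l_3 − l_4) / l_3 = (0.19 − 0.08) / 0.19
     = 0.11 / 0.19 = 0.578947… → 0.579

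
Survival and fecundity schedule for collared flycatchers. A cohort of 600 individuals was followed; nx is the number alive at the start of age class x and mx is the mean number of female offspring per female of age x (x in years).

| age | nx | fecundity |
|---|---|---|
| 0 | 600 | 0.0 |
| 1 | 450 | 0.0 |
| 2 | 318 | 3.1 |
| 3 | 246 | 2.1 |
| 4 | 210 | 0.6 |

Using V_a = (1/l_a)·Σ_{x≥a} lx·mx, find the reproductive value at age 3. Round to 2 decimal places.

lx = nx/n0 = nx/600: 1, 0.75, 0.53, 0.41, 0.35
lx·mx for x ≥ 3: 0.861, 0.21 → sum = 1.071
V_3 = 1.071 / l_3 = 1.071 / 0.41 = 2.612195… → 2.61

2.61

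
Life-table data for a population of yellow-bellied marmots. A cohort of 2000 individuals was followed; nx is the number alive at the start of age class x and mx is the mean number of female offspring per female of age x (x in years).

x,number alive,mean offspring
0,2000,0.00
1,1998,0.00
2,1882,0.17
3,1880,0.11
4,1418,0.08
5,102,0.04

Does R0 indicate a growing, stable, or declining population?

declining

lx = nx/n0 = nx/2000: 1, 0.999, 0.941, 0.94, 0.709, 0.051
R0 = Σ lx·mx = 0 + 0 + 0.15997 + 0.1034 + 0.05672 + 0.00204 = 0.32213
R0 < 1, so the population is declining.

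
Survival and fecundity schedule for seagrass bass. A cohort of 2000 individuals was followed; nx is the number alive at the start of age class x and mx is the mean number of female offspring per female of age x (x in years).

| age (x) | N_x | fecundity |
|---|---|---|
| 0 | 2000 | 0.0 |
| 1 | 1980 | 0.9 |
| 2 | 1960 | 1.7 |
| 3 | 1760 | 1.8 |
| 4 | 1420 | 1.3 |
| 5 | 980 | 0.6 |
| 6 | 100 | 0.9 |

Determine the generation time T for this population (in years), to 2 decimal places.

lx = nx/n0 = nx/2000: 1, 0.99, 0.98, 0.88, 0.71, 0.49, 0.05
lx·mx: 0, 0.891, 1.666, 1.584, 0.923, 0.294, 0.045 → R0 = 5.403
x·lx·mx: 0, 0.891, 3.332, 4.752, 3.692, 1.47, 0.27 → Σ = 14.407
T = 14.407 / 5.403 = 2.666482… → 2.67

2.67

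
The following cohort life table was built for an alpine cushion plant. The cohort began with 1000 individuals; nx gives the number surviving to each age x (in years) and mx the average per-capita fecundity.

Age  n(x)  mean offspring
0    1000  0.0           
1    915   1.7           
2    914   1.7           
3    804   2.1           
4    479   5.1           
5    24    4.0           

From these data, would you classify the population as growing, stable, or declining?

growing

lx = nx/n0 = nx/1000: 1, 0.915, 0.914, 0.804, 0.479, 0.024
R0 = Σ lx·mx = 0 + 1.5555 + 1.5538 + 1.6884 + 2.4429 + 0.096 = 7.3366
R0 > 1, so the population is growing.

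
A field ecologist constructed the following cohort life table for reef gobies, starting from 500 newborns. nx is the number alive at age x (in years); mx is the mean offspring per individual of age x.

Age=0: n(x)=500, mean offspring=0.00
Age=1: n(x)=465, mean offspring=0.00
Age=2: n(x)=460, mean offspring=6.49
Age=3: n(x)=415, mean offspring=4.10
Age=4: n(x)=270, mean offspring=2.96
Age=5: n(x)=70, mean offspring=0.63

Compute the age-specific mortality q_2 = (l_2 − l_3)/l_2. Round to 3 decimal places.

0.098

lx = nx/n0 = nx/500: 1, 0.93, 0.92, 0.83, 0.54, 0.14
q_2 = (l_2 − l_3) / l_2 = (0.92 − 0.83) / 0.92
     = 0.09 / 0.92 = 0.097826… → 0.098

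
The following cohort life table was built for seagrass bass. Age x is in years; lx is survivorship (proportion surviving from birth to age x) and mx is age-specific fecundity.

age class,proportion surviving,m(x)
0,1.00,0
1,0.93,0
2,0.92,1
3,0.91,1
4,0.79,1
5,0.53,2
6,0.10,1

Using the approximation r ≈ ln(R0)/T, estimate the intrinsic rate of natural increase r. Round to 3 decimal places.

0.369

R0 = Σ lx·mx = 0 + 0 + 0.92 + 0.91 + 0.79 + 1.06 + 0.1 = 3.78
Σ x·lx·mx = 13.63; T = 13.63/3.78 = 3.60582…
r ≈ ln(R0)/T = ln(3.78)/3.60582… = 0.36877… → 0.369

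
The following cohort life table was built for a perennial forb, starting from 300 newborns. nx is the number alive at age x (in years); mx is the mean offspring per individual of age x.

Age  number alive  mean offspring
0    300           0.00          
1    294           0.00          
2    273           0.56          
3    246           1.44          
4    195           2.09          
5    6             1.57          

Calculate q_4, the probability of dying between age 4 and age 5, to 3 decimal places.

lx = nx/n0 = nx/300: 1, 0.98, 0.91, 0.82, 0.65, 0.02
q_4 = (l_4 − l_5) / l_4 = (0.65 − 0.02) / 0.65
     = 0.63 / 0.65 = 0.969231… → 0.969

0.969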